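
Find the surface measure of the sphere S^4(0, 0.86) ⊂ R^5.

|∂B_5(0.86)| ≈ 14.3967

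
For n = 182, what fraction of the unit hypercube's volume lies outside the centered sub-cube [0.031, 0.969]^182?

1 - (1 - 2·0.031)^182 = 1 - 0.938^182 ≈ 0.999991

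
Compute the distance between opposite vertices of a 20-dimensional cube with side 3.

Diagonal = √20 · 3 ≈ 13.4164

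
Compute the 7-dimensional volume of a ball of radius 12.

Volume = π^{7/2}·(12)^7/Γ(9/2) = 191102976·π^3/35 ≈ 1.69297e+08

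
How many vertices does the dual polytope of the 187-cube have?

An n-cross-polytope has 2n vertices; here n = 187, giving 374.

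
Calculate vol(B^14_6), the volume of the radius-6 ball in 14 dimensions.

Volume = π^{14/2}·(6)^14/Γ(8) = 544195584·π^7/35 ≈ 4.69609e+10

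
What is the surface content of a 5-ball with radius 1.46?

S = n·V_n(r)/r = 5·V_5(1.46)/1.46 (volume-to-surface relation), giving 119.586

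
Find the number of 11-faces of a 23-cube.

f_11(23-cube) = (23 choose 11) · 2^12 = 5538111488.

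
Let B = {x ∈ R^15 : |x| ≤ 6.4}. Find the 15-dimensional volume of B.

Volume = π^{15/2}·(6.4)^15/Γ(17/2) ≈ 4.72204e+11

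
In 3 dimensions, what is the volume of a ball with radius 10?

V_3(10) = π^(3/2) · (10)^3 / Γ(3/2 + 1) = 4000·π/3 ≈ 4188.79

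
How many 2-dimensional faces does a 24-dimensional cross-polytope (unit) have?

Number of 2-faces = 2^(2+1) · C(24,2+1) = 8 · 2024 = 16192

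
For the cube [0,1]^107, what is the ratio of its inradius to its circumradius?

r_in / r_out = (1/2) / (1√107/2) = 1/√107 ≈ 0.0966736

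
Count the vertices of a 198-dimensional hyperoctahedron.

The 198-dimensional cross-polytope has 2n = 2·198 = 396 vertices.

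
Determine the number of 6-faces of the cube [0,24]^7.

Choose 6 of 7 axes to span the face (C(7,6) = 7 ways), then fix each of the remaining 1 coordinate at one of its two extreme values (2^1 = 2 ways): 7·2 = 14.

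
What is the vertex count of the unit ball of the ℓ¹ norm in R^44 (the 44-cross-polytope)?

Number of vertices = 2n = 88.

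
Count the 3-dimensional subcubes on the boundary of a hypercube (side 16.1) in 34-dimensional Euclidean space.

An n-cube has C(n,k)·2^(n-k) k-faces. Here C(34,3)·2^31 = 5984·2147483648 = 12850542149632.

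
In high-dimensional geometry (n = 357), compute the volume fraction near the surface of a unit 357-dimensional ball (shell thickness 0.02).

1 - (1-0.02)^357 ≈ 0.999263 ≈ 99.93%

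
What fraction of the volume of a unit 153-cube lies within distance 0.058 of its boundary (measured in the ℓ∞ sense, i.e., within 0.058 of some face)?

1 - (1 - 2·0.058)^153 = 1 - 0.884^153 ≈ 0.9999999936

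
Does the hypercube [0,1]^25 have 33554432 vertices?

True. The 25-cube has 2^25 = 33554432 vertices.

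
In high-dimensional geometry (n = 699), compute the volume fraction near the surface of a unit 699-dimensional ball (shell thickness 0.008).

1 - (1-0.008)^699 ≈ 0.996355 ≈ 99.64%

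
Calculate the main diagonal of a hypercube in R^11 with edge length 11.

||(11,11,...,11)|| = √(11)·11 ≈ 36.4829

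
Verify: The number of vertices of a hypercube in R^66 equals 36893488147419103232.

False. The 66-cube has 2^66 = 73786976294838206464 vertices.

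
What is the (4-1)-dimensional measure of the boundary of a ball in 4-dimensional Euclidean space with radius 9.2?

S_4(9.2) = 2·π^(4/2)·(9.2)^3 / Γ(4/2) ≈ 15370.7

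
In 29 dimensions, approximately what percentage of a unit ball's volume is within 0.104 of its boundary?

1 - (1-0.104)^29 ≈ 0.958606 ≈ 95.86%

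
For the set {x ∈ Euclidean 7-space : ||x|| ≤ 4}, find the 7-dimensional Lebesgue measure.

V = 262144·π^3/105 ≈ 77410.6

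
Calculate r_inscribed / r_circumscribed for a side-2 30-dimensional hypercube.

For an n-cube of any side s, the inradius is s/2 and the circumradius is s√n/2, so the ratio is 1/√30 ≈ 0.182574.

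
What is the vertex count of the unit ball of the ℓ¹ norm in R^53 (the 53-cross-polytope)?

An n-cross-polytope has 2n vertices; here n = 53, giving 106.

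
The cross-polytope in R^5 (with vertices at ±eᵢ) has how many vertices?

An n-cross-polytope has 2n vertices; here n = 5, giving 10.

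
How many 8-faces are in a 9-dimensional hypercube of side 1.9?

f_8(9-cube) = (9 choose 8) · 2^1 = 18.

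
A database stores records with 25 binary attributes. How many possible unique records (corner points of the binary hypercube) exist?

An n-cube has 2^n vertices; for n = 25 that is 2^25 = 33554432.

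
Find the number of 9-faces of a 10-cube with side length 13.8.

Choose 9 of 10 axes to span the face (C(10,9) = 10 ways), then fix each of the remaining 1 coordinate at one of its two extreme values (2^1 = 2 ways): 10·2 = 20.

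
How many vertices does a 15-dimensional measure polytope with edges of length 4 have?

Each vertex is a binary string of length 15, so there are 2^15 = 32768.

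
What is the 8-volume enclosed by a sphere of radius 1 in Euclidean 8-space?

The n-ball volume is π^(n/2)·r^n/Γ(n/2+1). With n=8, r=1: V = π^4/24 ≈ 4.05871.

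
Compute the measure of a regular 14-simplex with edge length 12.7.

V = (12.7^14 / 14!) · √((14+1) / 2^14) ≈ 985.552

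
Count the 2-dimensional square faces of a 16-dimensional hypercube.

f_2(16-cube) = (16 choose 2) · 2^14 = 1966080.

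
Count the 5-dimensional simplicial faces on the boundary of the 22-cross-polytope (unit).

Number of 5-faces = 2^(5+1) · C(22,5+1) = 64 · 74613 = 4775232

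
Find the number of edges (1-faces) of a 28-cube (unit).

Number of 1-faces = C(28,1) · 2^(28-1) = 28 · 134217728 = 3758096384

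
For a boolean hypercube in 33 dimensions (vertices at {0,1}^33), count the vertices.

Number of vertices = 2^33 = 8589934592.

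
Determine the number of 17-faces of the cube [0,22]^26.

Choose 17 of 26 axes to span the face (C(26,17) = 3124550 ways), then fix each of the remaining 9 coordinates at one of its two extreme values (2^9 = 512 ways): 3124550·512 = 1599769600.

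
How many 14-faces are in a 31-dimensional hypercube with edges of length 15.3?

f_14(31-cube) = (31 choose 14) · 2^17 = 34758003916800.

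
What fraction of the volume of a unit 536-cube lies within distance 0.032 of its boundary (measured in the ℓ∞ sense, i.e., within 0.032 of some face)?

The inner cube has side 1-2·0.032 = 0.936 and volume (0.936)^536 ≈ 4.017e-16, so the shell holds 1 - 4.017e-16 of the volume.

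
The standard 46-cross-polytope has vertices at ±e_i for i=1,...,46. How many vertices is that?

The 46-dimensional cross-polytope has 2n = 2·46 = 92 vertices.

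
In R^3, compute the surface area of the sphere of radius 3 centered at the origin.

The surface area of an n-ball is 2π^(n/2) r^(n-1) / Γ(n/2). For n=3, r=3: 4πr² = 4π·(3)² ≈ 113.097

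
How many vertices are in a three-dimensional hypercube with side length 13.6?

Number of 0-faces = C(3,0) · 2^(3-0) = 1 · 8 = 8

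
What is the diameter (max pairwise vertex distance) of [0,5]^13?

The space diagonal of an n-cube of side s is s√n. Here 5·√13 ≈ 18.0278.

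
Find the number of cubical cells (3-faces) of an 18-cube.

Number of 3-faces = C(18,3) · 2^(18-3) = 816 · 32768 = 26738688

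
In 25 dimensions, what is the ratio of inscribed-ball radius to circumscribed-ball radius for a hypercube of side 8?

r_in = 8/2 (half the side); r_out = 8√25/2 (half the diagonal). Ratio = 1/√25 ≈ 0.2.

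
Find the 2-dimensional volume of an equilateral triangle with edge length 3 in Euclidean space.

Area = (√3/4) · 3² = 3.89711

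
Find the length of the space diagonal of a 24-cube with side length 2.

The space diagonal of an n-cube of side s is s√n. Here 2·√24 ≈ 9.79796.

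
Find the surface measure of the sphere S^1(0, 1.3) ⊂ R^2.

The surface area of an n-ball is 2π^(n/2) r^(n-1) / Γ(n/2). For n=2, r=1.3: 2πr = 2π·1.3 ≈ 8.16814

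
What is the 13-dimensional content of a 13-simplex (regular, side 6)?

Volume = 6^13 · √(14/2^13) / 13! ≈ 0.0867072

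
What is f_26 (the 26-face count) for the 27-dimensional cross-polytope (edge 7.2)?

f_26(27-orthoplex) = 2^27 · (27 choose 27) = 134217728.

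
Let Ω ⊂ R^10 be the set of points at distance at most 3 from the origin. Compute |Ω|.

V = 19683·π^5/40 ≈ 150585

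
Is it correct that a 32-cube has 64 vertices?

False. The 32-cube has 2^32 = 4294967296 vertices.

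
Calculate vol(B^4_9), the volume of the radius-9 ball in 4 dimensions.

Volume = π^{4/2}·(9)^4/Γ(3) = 6561·π^2/2 ≈ 32377.2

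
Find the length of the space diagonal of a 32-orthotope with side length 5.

||(5,5,...,5)|| = √(32)·5 ≈ 28.2843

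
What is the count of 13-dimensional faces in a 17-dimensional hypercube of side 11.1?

Number of 13-faces = C(17,13) · 2^(17-13) = 2380 · 16 = 38080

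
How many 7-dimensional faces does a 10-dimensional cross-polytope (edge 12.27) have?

An n-cross-polytope has 2^(k+1)·C(n,k+1) k-faces. Here 2^8·C(10,8) = 256·45 = 11520.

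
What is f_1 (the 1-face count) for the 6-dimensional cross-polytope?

Each 1-face is the convex hull of 2 vertices, one chosen as ±e_i from each of 2 distinct axes: 2^2·C(6,2) = 60.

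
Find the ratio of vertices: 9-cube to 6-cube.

The 9-cube has 2^9 = 512 vertices. The 6-cube has 2^6 = 64 vertices. Ratio: 512/64 = 8.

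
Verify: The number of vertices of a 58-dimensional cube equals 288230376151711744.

True. The 58-cube has 2^58 = 288230376151711744 vertices.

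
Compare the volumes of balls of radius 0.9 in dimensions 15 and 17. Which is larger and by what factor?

V_15(0.9) ≈ 0.0785358, V_17(0.9) ≈ 0.0235117. The 15-ball is larger by a factor of 3.34.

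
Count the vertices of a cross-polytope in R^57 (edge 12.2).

The vertices are ±e_1, ..., ±e_57, so there are 2·57 = 114.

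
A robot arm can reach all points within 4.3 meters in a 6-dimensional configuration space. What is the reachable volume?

The n-ball volume is π^(n/2)·r^n/Γ(n/2+1). With n=6, r=4.3: V ≈ 32667.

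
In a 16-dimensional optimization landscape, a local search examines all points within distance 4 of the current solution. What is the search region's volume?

V_16(4) = π^(16/2) · (4)^16 / Γ(16/2 + 1) = 33554432·π^8/315 ≈ 1.01074e+09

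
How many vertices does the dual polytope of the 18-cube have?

The vertices are ±e_1, ..., ±e_18, so there are 2·18 = 36.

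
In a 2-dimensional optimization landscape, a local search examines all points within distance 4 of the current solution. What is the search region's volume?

V_2(4) = π^(2/2) · (4)^2 / Γ(2/2 + 1) = 16·π ≈ 50.2655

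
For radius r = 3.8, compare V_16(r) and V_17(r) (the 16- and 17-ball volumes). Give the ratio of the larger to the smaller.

V_16(3.8) ≈ 4.44852e+08, V_17(3.8) ≈ 1.0127e+09. The 17-ball is larger by a factor of 2.276.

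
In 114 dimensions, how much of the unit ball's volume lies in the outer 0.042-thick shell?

1 - (1-0.042)^114 ≈ 0.99249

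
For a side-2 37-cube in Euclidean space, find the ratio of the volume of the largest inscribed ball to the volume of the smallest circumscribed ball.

V_in / V_out = (r_in/r_out)^37 = (1/√37)^37 = 37^(-37/2) ≈ 9.73348e-30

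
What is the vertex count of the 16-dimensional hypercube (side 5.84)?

Each vertex is a binary string of length 16, so there are 2^16 = 65536.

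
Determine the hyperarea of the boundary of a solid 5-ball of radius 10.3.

S_5(10.3) = 2·π^(5/2)·(10.3)^4 / Γ(5/2) ≈ 296222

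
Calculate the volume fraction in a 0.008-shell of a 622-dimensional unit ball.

1 - (1-0.008)^622 ≈ 0.993235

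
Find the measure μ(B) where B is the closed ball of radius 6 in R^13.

Volume = π^{13/2}·(6)^13/Γ(15/2) = 61917364224·π^6/5005 ≈ 1.18934e+10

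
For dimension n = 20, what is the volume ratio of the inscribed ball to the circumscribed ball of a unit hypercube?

Volume scales as r^n, and r_in/r_out = 1/√20, giving (1/√20)^20 ≈ 9.76562e-14.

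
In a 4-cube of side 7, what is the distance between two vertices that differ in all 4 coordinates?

Diagonal = √4 · 7 = 14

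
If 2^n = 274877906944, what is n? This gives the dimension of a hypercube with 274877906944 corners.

The n-cube has 2^n vertices, and 274877906944 = 2^38, so n = 38.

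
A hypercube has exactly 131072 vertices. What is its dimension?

2^n = 131072 ⇒ n = log_2(131072) = 17.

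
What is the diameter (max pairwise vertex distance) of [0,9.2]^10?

||(9.2,9.2,...,9.2)|| = √(10)·9.2 ≈ 29.093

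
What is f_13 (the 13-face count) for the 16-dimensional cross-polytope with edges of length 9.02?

An n-cross-polytope has 2^(k+1)·C(n,k+1) k-faces. Here 2^14·C(16,14) = 16384·120 = 1966080.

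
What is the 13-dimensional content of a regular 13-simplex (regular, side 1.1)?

For a regular n-simplex with edge a, V = (a^n / n!)·√((n+1)/2^n). With a=1.1, n=13: V ≈ 2.29189e-11.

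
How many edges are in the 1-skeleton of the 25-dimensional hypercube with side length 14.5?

Each of the 2^25 = 33554432 vertices has degree 25; total edges = 25·2^25/2 = 419430400.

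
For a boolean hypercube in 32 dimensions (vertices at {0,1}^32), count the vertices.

Each vertex is a binary string of length 32, so there are 2^32 = 4294967296.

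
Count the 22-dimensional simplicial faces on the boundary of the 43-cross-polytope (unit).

Each 22-face is the convex hull of 23 vertices, one chosen as ±e_i from each of 23 distinct axes: 2^23·C(43,23) = 8057819334715637760.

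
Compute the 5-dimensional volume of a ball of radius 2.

The n-ball volume is π^(n/2)·r^n/Γ(n/2+1). With n=5, r=2: V = 256·π^2/15 ≈ 168.441.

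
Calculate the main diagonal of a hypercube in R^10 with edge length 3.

Diagonal = √10 · 3 ≈ 9.48683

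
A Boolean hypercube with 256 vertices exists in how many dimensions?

2^n = 256 ⇒ n = log_2(256) = 8.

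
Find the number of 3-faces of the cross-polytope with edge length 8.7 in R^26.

An n-cross-polytope has 2^(k+1)·C(n,k+1) k-faces. Here 2^4·C(26,4) = 16·14950 = 239200.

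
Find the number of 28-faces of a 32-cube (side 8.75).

f_28(32-cube) = (32 choose 28) · 2^4 = 575360.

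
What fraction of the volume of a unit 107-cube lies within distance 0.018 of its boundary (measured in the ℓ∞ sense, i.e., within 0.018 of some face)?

The inner cube has side 1-2·0.018 = 0.964 and volume (0.964)^107 ≈ 0.01978, so the shell holds 0.980219 of the volume.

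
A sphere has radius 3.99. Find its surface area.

S_3(3.99) = 2·π^(3/2)·(3.99)^2 / Γ(3/2) = 4πr² = 4π·(3.99)² ≈ 200.058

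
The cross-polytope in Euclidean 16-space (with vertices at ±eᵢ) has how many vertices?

The vertices are ±e_1, ..., ±e_16, so there are 2·16 = 32.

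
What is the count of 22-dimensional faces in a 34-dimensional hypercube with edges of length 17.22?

An n-cube has C(n,k)·2^(n-k) k-faces. Here C(34,22)·2^12 = 548354040·4096 = 2246058147840.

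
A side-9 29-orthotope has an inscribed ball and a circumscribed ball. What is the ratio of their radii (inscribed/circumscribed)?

Ratio = (s/2)/(s√29/2) = 29^(-1/2) ≈ 0.185695.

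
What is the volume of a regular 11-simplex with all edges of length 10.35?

V = (10.35^11 / 11!) · √((11+1) / 2^11) ≈ 279.971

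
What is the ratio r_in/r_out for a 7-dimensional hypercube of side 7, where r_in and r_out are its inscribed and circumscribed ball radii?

r_in / r_out = (7/2) / (7√7/2) = 1/√7 ≈ 0.377964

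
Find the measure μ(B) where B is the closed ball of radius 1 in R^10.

The n-ball volume is π^(n/2)·r^n/Γ(n/2+1). With n=10, r=1: V = π^5/120 ≈ 2.55016.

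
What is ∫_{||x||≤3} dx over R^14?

Volume = π^{14/2}·(3)^14/Γ(8) = 531441·π^7/560 ≈ 2.86626e+06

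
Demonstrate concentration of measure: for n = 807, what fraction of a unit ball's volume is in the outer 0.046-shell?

1 - (1-0.046)^807 ≈ 1 - 3.13e-17 ≈ 100.000000%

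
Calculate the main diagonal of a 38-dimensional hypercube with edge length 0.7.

||(0.7,0.7,...,0.7)|| = √(38)·0.7 ≈ 4.31509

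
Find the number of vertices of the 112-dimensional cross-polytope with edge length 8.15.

Number of vertices = 2n = 224.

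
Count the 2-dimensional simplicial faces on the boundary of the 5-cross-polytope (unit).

Number of 2-faces = 2^(2+1) · C(5,2+1) = 8 · 10 = 80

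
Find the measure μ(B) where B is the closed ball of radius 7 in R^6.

V = 117649·π^3/6 ≈ 607976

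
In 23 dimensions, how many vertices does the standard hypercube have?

An n-cube has 2^n vertices; for n = 23 that is 2^23 = 8388608.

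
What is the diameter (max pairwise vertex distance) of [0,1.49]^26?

||(1.49,1.49,...,1.49)|| = √(26)·1.49 ≈ 7.59754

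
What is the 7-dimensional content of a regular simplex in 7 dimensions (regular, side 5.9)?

V = (5.9^7 / 7!) · √((7+1) / 2^7) ≈ 12.3445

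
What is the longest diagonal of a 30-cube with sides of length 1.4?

||(1.4,1.4,...,1.4)|| = √(30)·1.4 ≈ 7.66812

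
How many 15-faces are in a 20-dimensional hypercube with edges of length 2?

f_15(20-cube) = (20 choose 15) · 2^5 = 496128.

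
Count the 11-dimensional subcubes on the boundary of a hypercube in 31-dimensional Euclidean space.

Choose 11 of 31 axes to span the face (C(31,11) = 84672315 ways), then fix each of the remaining 20 coordinates at one of its two extreme values (2^20 = 1048576 ways): 84672315·1048576 = 88785357373440.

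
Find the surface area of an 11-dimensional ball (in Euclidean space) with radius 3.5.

S_11(3.5) = 2·π^(11/2)·(3.5)^10 / Γ(11/2) = 40353607·π^5/2160 ≈ 5.71713e+06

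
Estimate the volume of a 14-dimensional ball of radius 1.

The n-ball volume is π^(n/2)·r^n/Γ(n/2+1). With n=14, r=1: V = π^7/5040 ≈ 0.599265.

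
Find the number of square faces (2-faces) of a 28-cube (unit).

f_2(28-cube) = (28 choose 2) · 2^26 = 25367150592.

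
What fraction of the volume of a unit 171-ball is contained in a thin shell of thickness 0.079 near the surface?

1 - (1-0.079)^171 ≈ 0.9999992266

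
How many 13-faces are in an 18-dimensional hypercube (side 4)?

An n-cube has C(n,k)·2^(n-k) k-faces. Here C(18,13)·2^5 = 8568·32 = 274176.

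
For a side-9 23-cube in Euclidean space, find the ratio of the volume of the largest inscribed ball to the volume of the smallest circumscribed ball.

Volume scales as r^n, and r_in/r_out = 1/√23, giving (1/√23)^23 ≈ 2.18842e-16.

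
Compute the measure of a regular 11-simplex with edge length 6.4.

Volume = 6.4^11 · √(12/2^11) / 11! ≈ 1.41498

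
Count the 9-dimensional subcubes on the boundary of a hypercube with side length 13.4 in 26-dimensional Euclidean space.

Number of 9-faces = C(26,9) · 2^(26-9) = 3124550 · 131072 = 409541017600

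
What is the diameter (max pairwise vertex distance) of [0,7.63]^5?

The space diagonal of an n-cube of side s is s√n. Here 7.63·√5 ≈ 17.0612.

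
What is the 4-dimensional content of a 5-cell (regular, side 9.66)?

V_4 = √(5) · 9.66^4 / (4! · 2^(4/2)) ≈ 202.825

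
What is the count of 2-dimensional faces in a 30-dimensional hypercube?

An n-cube has C(n,k)·2^(n-k) k-faces. Here C(30,2)·2^28 = 435·268435456 = 116769423360.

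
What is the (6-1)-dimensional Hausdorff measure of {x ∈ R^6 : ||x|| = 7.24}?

|∂B_6(7.24)| ≈ 616797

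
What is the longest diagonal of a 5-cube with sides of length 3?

d = √(3² + 3² + ... + 3²) [5 terms] = √(5·3²) = 3√5 ≈ 6.7082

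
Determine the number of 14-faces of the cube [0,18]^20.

Choose 14 of 20 axes to span the face (C(20,14) = 38760 ways), then fix each of the remaining 6 coordinates at one of its two extreme values (2^6 = 64 ways): 38760·64 = 2480640.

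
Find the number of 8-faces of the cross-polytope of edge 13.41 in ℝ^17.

f_8(17-orthoplex) = 2^9 · (17 choose 9) = 12446720.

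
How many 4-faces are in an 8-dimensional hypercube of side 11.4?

Choose 4 of 8 axes to span the face (C(8,4) = 70 ways), then fix each of the remaining 4 coordinates at one of its two extreme values (2^4 = 16 ways): 70·16 = 1120.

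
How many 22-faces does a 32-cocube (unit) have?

Each 22-face is the convex hull of 23 vertices, one chosen as ±e_i from each of 23 distinct axes: 2^23·C(32,23) = 235290388070400.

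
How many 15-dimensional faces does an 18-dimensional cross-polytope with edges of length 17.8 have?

Each 15-face is the convex hull of 16 vertices, one chosen as ±e_i from each of 16 distinct axes: 2^16·C(18,16) = 10027008.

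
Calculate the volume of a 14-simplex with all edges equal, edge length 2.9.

Volume = 2.9^14 · √(15/2^14) / 14! ≈ 1.03276e-06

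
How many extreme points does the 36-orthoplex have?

The 36-dimensional cross-polytope has 2n = 2·36 = 72 vertices.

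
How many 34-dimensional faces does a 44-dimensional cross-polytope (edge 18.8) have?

Each 34-face is the convex hull of 35 vertices, one chosen as ±e_i from each of 35 distinct axes: 2^35·C(44,35) = 24358666775973330944.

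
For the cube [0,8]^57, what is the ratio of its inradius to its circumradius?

r_in / r_out = (8/2) / (8√57/2) = 1/√57 ≈ 0.132453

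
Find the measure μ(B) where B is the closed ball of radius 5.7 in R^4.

The n-ball volume is π^(n/2)·r^n/Γ(n/2+1). With n=4, r=5.7: V ≈ 5209.18.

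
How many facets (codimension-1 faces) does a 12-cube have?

f_11(12-cube) = (12 choose 11) · 2^1 = 24.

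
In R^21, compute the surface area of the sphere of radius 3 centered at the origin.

The surface area of an n-ball is 2π^(n/2) r^(n-1) / Γ(n/2). For n=21, r=3: 88159684608·π^10/8083075 ≈ 1.02139e+09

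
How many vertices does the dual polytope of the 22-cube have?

An n-cross-polytope has 2n vertices; here n = 22, giving 44.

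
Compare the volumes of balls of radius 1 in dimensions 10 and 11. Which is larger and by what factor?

V_10(1) ≈ 2.55016, V_11(1) ≈ 1.8841. The 10-ball is larger by a factor of 1.354.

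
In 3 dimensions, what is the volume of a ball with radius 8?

V_3(8) = π^(3/2) · (8)^3 / Γ(3/2 + 1) = 2048·π/3 ≈ 2144.66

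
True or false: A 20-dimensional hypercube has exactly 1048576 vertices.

True. The 20-cube has 2^20 = 1048576 vertices.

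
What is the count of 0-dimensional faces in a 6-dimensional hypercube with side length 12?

An n-cube has C(n,k)·2^(n-k) k-faces. Here C(6,0)·2^6 = 1·64 = 64.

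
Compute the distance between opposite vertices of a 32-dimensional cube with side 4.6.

Diagonal = √32 · 4.6 ≈ 26.0215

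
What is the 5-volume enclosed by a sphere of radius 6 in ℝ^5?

V = 20736·π^2/5 ≈ 40931.2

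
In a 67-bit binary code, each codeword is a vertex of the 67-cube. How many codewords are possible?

Number of vertices = 2^67 = 147573952589676412928.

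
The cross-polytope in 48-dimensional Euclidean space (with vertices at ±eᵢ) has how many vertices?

An n-cross-polytope has 2n vertices; here n = 48, giving 96.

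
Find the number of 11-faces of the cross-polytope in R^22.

Number of 11-faces = 2^(11+1) · C(22,11+1) = 4096 · 646646 = 2648662016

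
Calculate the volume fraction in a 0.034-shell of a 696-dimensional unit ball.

V(inner)/V(outer) = ((1-0.034)/1)^696 ≈ 3.5e-11, so the shell fraction is 1 - 3.5e-11.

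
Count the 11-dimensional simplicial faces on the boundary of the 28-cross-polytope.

Each 11-face is the convex hull of 12 vertices, one chosen as ±e_i from each of 12 distinct axes: 2^12·C(28,12) = 124607508480.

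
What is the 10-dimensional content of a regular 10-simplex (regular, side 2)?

V_10 = √(11) · 2^10 / (10! · 2^(10/2)) ≈ 2.92471e-05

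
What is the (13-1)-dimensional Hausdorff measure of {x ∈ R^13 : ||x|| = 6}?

S = n·V_n(r)/r = 13·V_13(6)/6 (volume-to-surface relation), giving 10319560704·π^6/385 ≈ 2.57691e+10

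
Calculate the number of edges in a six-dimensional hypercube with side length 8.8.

The 6-cube has n·2^(n-1) = 6·2^5 = 6·32 = 192 edges.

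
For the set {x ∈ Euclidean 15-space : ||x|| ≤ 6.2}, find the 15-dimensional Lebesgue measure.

The n-ball volume is π^(n/2)·r^n/Γ(n/2+1). With n=15, r=6.2: V ≈ 2.93295e+11.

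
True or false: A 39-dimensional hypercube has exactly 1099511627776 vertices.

False. The 39-cube has 2^39 = 549755813888 vertices.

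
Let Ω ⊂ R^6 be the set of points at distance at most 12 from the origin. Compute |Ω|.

Volume = π^{6/2}·(12)^6/Γ(4) = 497664·π^3 ≈ 1.54307e+07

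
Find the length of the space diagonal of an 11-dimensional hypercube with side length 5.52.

d = √(5.52² + 5.52² + ... + 5.52²) [11 terms] = √(11·5.52²) = 5.52√11 ≈ 18.3078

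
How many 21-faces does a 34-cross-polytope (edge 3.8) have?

An n-cross-polytope has 2^(k+1)·C(n,k+1) k-faces. Here 2^22·C(34,22) = 4194304·548354040 = 2299963543388160.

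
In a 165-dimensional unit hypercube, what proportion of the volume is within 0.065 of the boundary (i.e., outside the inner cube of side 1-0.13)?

Shell fraction = 1 - (1-0.13)^165 ≈ 1 - 1.049e-10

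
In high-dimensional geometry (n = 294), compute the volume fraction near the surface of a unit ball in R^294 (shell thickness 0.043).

1 - (1-0.043)^294 ≈ 0.999997556 ≈ 99.999756%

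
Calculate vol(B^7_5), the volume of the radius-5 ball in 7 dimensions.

Volume = π^{7/2}·(5)^7/Γ(9/2) = 250000·π^3/21 ≈ 369122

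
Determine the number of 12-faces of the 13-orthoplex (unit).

An n-cross-polytope has 2^(k+1)·C(n,k+1) k-faces. Here 2^13·C(13,13) = 8192·1 = 8192.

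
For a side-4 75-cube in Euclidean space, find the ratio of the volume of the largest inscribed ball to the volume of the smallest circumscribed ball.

V_in/V_out = n^(-n/2) = 75^(-75/2) ≈ 4.84398e-71.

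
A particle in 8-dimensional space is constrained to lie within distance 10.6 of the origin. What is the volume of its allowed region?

The n-ball volume is π^(n/2)·r^n/Γ(n/2+1). With n=8, r=10.6: V ≈ 6.46897e+08.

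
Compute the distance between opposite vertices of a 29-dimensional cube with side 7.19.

||(7.19,7.19,...,7.19)|| = √(29)·7.19 ≈ 38.7193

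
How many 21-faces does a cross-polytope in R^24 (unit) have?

An n-cross-polytope has 2^(k+1)·C(n,k+1) k-faces. Here 2^22·C(24,22) = 4194304·276 = 1157627904.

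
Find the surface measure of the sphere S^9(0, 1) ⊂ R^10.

S_10(1) = 2·π^(10/2)·(1)^9 / Γ(10/2) = π^5/12 ≈ 25.5016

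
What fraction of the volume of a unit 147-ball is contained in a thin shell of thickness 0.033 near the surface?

V(inner)/V(outer) = ((1-0.033)/1)^147 ≈ 0.007206, so the shell fraction is 0.992794.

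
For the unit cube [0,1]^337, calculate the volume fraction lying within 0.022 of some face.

The inner cube has side 1-2·0.022 = 0.956 and volume (0.956)^337 ≈ 2.596e-07, so the shell holds 0.9999997404 of the volume.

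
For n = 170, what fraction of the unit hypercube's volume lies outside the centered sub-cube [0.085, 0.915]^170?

Shell fraction = 1 - (1-0.17)^170 ≈ 1 - 1.751e-14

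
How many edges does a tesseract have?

Each of the 2^4 = 16 vertices has degree 4; total edges = 4·2^4/2 = 32.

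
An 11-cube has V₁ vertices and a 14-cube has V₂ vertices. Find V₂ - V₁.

V₁ = 2^11 = 2048. V₂ = 2^14 = 16384. V₂ - V₁ = 14336.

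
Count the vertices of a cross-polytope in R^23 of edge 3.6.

The vertices are ±e_1, ..., ±e_23, so there are 2·23 = 46.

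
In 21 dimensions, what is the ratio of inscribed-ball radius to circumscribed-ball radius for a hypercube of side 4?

r_in / r_out = (4/2) / (4√21/2) = 1/√21 ≈ 0.218218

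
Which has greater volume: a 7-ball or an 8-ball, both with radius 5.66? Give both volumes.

V_7(5.66) ≈ 879215. V_8(5.66) ≈ 4.27484e+06. The 8-ball is larger.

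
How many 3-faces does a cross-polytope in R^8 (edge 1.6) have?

Each 3-face is the convex hull of 4 vertices, one chosen as ±e_i from each of 4 distinct axes: 2^4·C(8,4) = 1120.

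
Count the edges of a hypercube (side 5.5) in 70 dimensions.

An n-cube has n·2^(n-1) edges. With n = 70: 70·590295810358705651712 = 41320706725109395619840.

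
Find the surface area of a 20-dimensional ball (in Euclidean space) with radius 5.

S = n·V_n(r)/r = 20·V_20(5)/5 (volume-to-surface relation), giving 3814697265625·π^10/36288 ≈ 9.84455e+12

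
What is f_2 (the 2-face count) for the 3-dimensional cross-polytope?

Number of 2-faces = 2^(2+1) · C(3,2+1) = 8 · 1 = 8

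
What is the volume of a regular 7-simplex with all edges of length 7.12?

Volume = 7.12^7 · √(8/2^7) / 7! ≈ 46.0118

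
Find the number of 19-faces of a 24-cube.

An n-cube has C(n,k)·2^(n-k) k-faces. Here C(24,19)·2^5 = 42504·32 = 1360128.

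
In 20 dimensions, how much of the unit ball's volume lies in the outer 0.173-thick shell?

Shell fraction = 1 - (1-0.173)^20 ≈ 0.977607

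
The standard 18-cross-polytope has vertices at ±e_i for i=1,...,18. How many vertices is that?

An n-cross-polytope has 2n vertices; here n = 18, giving 36.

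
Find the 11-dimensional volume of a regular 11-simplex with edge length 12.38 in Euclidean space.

V = (12.38^11 / 11!) · √((11+1) / 2^11) ≈ 2007.69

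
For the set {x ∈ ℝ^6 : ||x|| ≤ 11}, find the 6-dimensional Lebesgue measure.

The n-ball volume is π^(n/2)·r^n/Γ(n/2+1). With n=6, r=11: V = 1771561·π^3/6 ≈ 9.15492e+06.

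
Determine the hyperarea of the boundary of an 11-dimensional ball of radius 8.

S_11(8) = 2·π^(11/2)·(8)^10 / Γ(11/2) = 68719476736·π^5/945 ≈ 2.22535e+10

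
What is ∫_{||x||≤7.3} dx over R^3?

V_3(7.3) = π^(3/2) · (7.3)^3 / Γ(3/2 + 1) ≈ 1629.51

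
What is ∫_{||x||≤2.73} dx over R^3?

V_3(2.73) = π^(3/2) · (2.73)^3 / Γ(3/2 + 1) ≈ 85.2269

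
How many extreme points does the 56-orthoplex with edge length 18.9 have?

The vertices are ±e_1, ..., ±e_56, so there are 2·56 = 112.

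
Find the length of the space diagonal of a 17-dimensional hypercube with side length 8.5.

The space diagonal of an n-cube of side s is s√n. Here 8.5·√17 ≈ 35.0464.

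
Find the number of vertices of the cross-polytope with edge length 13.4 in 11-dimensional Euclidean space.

Each 0-face is the convex hull of 1 vertex, one chosen as ±e_i from each of 1 distinct axis: 2^1·C(11,1) = 22.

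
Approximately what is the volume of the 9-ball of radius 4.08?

V_9(4.08) = π^(9/2) · (4.08)^9 / Γ(9/2 + 1) ≈ 1.03338e+06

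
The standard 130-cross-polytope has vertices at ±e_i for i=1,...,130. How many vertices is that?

The 130-dimensional cross-polytope has 2n = 2·130 = 260 vertices.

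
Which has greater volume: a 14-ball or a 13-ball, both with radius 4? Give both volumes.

V_14(4) ≈ 1.60864e+08. V_13(4) ≈ 6.11113e+07. The 14-ball is larger.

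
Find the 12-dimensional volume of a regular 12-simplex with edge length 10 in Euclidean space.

For a regular n-simplex with edge a, V = (a^n / n!)·√((n+1)/2^n). With a=10, n=12: V ≈ 117.613.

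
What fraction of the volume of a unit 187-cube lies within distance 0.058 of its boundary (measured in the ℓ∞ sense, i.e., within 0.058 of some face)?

Shell fraction = 1 - (1-0.116)^187 ≈ 1 - 9.696e-11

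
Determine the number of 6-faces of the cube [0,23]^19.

Number of 6-faces = C(19,6) · 2^(19-6) = 27132 · 8192 = 222265344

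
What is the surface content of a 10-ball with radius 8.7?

|∂B_10(8.7)| ≈ 7.28184e+09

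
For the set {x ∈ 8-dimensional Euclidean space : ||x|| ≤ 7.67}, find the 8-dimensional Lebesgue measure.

V_8(7.67) = π^(8/2) · (7.67)^8 / Γ(8/2 + 1) ≈ 4.86129e+07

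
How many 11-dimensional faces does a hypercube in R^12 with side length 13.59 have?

An n-cube has C(n,k)·2^(n-k) k-faces. Here C(12,11)·2^1 = 12·2 = 24.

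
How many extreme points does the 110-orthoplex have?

The 110-dimensional cross-polytope has 2n = 2·110 = 220 vertices.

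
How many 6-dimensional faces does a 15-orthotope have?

f_6(15-cube) = (15 choose 6) · 2^9 = 2562560.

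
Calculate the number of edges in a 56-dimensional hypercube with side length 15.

Each of the 2^56 = 72057594037927936 vertices has degree 56; total edges = 56·2^56/2 = 2017612633061982208.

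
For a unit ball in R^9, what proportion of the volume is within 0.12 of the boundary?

1 - (1-0.12)^9 ≈ 0.683522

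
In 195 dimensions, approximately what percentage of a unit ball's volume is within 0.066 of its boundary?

1 - (1-0.066)^195 ≈ 0.9999983494 ≈ 99.999835%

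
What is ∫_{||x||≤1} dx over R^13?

V = 128·π^6/135135 ≈ 0.910629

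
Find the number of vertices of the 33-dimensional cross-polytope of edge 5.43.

An n-cross-polytope has 2n vertices; here n = 33, giving 66.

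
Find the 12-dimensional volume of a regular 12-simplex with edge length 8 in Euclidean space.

Volume = 8^12 · √(13/2^12) / 12! ≈ 8.08229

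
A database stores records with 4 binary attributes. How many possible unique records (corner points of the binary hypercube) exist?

The 4-cube has 2^4 = 16 vertices.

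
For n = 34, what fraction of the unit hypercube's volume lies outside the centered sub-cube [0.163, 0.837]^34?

The inner cube has side 1-2·0.163 = 0.674 and volume (0.674)^34 ≈ 1.494e-06, so the shell holds 0.9999985057 of the volume.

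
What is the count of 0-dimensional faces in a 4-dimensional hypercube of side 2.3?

Choose 0 of 4 axes to span the face (C(4,0) = 1 way), then fix each of the remaining 4 coordinates at one of its two extreme values (2^4 = 16 ways): 1·16 = 16.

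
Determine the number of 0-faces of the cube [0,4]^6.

Choose 0 of 6 axes to span the face (C(6,0) = 1 way), then fix each of the remaining 6 coordinates at one of its two extreme values (2^6 = 64 ways): 1·64 = 64.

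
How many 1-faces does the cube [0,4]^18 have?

Each of the 2^18 = 262144 vertices has degree 18; total edges = 18·2^18/2 = 2359296.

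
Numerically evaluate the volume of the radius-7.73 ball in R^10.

V_10(7.73) = π^(10/2) · (7.73)^10 / Γ(10/2 + 1) ≈ 1.94251e+09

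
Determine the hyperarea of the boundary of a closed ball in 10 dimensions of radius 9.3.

|∂B_10(9.3)| ≈ 1.32713e+10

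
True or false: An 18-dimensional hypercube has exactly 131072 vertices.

False. The 18-cube has 2^18 = 262144 vertices.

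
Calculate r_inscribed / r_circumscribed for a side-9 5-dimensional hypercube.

r_in = 9/2 (half the side); r_out = 9√5/2 (half the diagonal). Ratio = 1/√5 ≈ 0.447214.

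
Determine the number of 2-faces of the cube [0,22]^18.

Choose 2 of 18 axes to span the face (C(18,2) = 153 ways), then fix each of the remaining 16 coordinates at one of its two extreme values (2^16 = 65536 ways): 153·65536 = 10027008.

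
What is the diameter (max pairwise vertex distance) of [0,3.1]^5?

d = √(3.1² + 3.1² + ... + 3.1²) [5 terms] = √(5·3.1²) = 3.1√5 ≈ 6.93181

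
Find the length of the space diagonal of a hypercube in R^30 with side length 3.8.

||(3.8,3.8,...,3.8)|| = √(30)·3.8 ≈ 20.8135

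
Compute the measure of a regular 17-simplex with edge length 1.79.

V = (1.79^17 / 17!) · √((17+1) / 2^17) ≈ 6.5511e-13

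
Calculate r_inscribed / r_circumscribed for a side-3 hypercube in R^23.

For an n-cube of any side s, the inradius is s/2 and the circumradius is s√n/2, so the ratio is 1/√23 ≈ 0.208514.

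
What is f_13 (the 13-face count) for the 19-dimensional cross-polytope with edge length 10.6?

Each 13-face is the convex hull of 14 vertices, one chosen as ±e_i from each of 14 distinct axes: 2^14·C(19,14) = 190513152.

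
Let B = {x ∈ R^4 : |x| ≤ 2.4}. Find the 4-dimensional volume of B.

The n-ball volume is π^(n/2)·r^n/Γ(n/2+1). With n=4, r=2.4: V ≈ 163.725.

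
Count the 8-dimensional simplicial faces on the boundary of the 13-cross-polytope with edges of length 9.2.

An n-cross-polytope has 2^(k+1)·C(n,k+1) k-faces. Here 2^9·C(13,9) = 512·715 = 366080.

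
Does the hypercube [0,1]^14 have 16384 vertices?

True. The 14-cube has 2^14 = 16384 vertices.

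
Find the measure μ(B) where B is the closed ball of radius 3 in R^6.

Volume = π^{6/2}·(3)^6/Γ(4) = 243·π^3/2 ≈ 3767.26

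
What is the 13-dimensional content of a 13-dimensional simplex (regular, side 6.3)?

Volume = 6.3^13 · √(14/2^13) / 13! ≈ 0.163499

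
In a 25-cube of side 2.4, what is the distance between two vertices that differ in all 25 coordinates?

||(2.4,2.4,...,2.4)|| = √(25)·2.4 = 12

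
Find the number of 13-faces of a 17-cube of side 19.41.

f_13(17-cube) = (17 choose 13) · 2^4 = 38080.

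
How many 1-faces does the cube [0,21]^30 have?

An n-cube has n·2^(n-1) edges. With n = 30: 30·536870912 = 16106127360.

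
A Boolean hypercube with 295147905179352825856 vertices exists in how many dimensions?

Since 2^n = 295147905179352825856, we have n = 68.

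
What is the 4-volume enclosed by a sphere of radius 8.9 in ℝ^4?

The n-ball volume is π^(n/2)·r^n/Γ(n/2+1). With n=4, r=8.9: V ≈ 30962.1.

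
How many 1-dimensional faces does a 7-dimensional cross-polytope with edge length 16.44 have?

f_1(7-orthoplex) = 2^2 · (7 choose 2) = 84.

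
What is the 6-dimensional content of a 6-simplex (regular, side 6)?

For a regular n-simplex with edge a, V = (a^n / n!)·√((n+1)/2^n). With a=6, n=6: V ≈ 21.4306.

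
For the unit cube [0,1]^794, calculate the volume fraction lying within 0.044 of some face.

1 - (1 - 2·0.044)^794 = 1 - 0.912^794 ≈ 1 - 1.721e-32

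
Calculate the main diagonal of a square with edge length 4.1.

Diagonal = √2 · 4.1 ≈ 5.79828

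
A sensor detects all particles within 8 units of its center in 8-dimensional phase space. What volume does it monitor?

V_8(8) = π^(8/2) · (8)^8 / Γ(8/2 + 1) = 2097152·π^4/3 ≈ 6.80939e+07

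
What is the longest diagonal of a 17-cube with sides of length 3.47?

d = √(3.47² + 3.47² + ... + 3.47²) [17 terms] = √(17·3.47²) = 3.47√17 ≈ 14.3072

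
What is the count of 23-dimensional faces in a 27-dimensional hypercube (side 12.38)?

Choose 23 of 27 axes to span the face (C(27,23) = 17550 ways), then fix each of the remaining 4 coordinates at one of its two extreme values (2^4 = 16 ways): 17550·16 = 280800.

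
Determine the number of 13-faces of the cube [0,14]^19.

Choose 13 of 19 axes to span the face (C(19,13) = 27132 ways), then fix each of the remaining 6 coordinates at one of its two extreme values (2^6 = 64 ways): 27132·64 = 1736448.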